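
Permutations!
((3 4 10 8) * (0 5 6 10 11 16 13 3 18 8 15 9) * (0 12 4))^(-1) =(0 3 13 16 11 4 12 9 15 10 6 5)(8 18)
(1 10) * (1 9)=(1 10 9)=[0, 10, 2, 3, 4, 5, 6, 7, 8, 1, 9]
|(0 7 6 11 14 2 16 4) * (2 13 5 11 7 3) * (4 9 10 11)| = 22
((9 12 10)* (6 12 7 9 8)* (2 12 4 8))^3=(12)(7 9)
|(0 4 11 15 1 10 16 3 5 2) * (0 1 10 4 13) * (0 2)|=|(0 13 2 1 4 11 15 10 16 3 5)|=11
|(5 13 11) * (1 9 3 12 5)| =7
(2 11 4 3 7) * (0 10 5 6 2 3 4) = [10, 1, 11, 7, 4, 6, 2, 3, 8, 9, 5, 0] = (0 10 5 6 2 11)(3 7)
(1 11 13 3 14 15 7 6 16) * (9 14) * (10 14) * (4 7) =(1 11 13 3 9 10 14 15 4 7 6 16) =[0, 11, 2, 9, 7, 5, 16, 6, 8, 10, 14, 13, 12, 3, 15, 4, 1]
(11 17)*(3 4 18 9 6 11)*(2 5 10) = (2 5 10)(3 4 18 9 6 11 17) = [0, 1, 5, 4, 18, 10, 11, 7, 8, 6, 2, 17, 12, 13, 14, 15, 16, 3, 9]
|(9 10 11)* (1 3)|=6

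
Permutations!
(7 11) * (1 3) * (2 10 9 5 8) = (1 3)(2 10 9 5 8)(7 11) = [0, 3, 10, 1, 4, 8, 6, 11, 2, 5, 9, 7]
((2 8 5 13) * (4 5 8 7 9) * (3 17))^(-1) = (2 13 5 4 9 7)(3 17)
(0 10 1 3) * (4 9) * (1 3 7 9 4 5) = [10, 7, 2, 0, 4, 1, 6, 9, 8, 5, 3] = (0 10 3)(1 7 9 5)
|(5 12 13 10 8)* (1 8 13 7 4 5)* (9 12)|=|(1 8)(4 5 9 12 7)(10 13)|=10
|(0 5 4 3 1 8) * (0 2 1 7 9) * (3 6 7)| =6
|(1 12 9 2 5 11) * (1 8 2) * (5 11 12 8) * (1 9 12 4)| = 6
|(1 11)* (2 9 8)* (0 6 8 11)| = 7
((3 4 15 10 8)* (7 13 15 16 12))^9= (16)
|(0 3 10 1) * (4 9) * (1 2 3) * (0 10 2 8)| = 4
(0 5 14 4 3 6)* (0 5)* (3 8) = [0, 1, 2, 6, 8, 14, 5, 7, 3, 9, 10, 11, 12, 13, 4] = (3 6 5 14 4 8)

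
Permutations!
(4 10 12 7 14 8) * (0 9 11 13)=(0 9 11 13)(4 10 12 7 14 8)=[9, 1, 2, 3, 10, 5, 6, 14, 4, 11, 12, 13, 7, 0, 8]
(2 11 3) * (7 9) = (2 11 3)(7 9) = [0, 1, 11, 2, 4, 5, 6, 9, 8, 7, 10, 3]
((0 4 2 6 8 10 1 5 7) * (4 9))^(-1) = (0 7 5 1 10 8 6 2 4 9) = ((0 9 4 2 6 8 10 1 5 7))^(-1)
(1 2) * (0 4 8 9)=(0 4 8 9)(1 2)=[4, 2, 1, 3, 8, 5, 6, 7, 9, 0]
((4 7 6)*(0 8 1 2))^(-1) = ((0 8 1 2)(4 7 6))^(-1) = (0 2 1 8)(4 6 7)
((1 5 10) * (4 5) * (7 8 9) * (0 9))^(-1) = (0 8 7 9)(1 10 5 4)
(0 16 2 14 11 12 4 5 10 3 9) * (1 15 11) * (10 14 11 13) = (0 16 2 11 12 4 5 14 1 15 13 10 3 9) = [16, 15, 11, 9, 5, 14, 6, 7, 8, 0, 3, 12, 4, 10, 1, 13, 2]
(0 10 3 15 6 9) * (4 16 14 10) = [4, 1, 2, 15, 16, 5, 9, 7, 8, 0, 3, 11, 12, 13, 10, 6, 14] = (0 4 16 14 10 3 15 6 9)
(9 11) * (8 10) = (8 10)(9 11) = [0, 1, 2, 3, 4, 5, 6, 7, 10, 11, 8, 9]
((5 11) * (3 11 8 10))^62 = ((3 11 5 8 10))^62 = (3 5 10 11 8)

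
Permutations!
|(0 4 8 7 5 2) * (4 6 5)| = |(0 6 5 2)(4 8 7)| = 12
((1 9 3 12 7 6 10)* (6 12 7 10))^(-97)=(1 10 12 7 3 9)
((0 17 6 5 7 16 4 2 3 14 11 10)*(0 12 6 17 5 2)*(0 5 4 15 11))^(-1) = ((17)(0 4 5 7 16 15 11 10 12 6 2 3 14))^(-1) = (17)(0 14 3 2 6 12 10 11 15 16 7 5 4)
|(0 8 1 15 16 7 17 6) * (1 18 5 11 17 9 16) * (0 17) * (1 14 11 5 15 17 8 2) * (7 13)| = 20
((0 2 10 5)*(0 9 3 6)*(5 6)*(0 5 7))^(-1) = (0 7 3 9 5 6 10 2)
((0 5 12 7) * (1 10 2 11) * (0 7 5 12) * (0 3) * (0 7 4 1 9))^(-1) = ((0 12 5 3 7 4 1 10 2 11 9))^(-1) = (0 9 11 2 10 1 4 7 3 5 12)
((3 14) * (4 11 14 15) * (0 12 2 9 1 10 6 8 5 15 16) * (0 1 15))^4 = (0 15 3 6 12 4 16 8 2 11 1 5 9 14 10)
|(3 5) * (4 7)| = 2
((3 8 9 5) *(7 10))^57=(3 8 9 5)(7 10)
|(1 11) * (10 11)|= |(1 10 11)|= 3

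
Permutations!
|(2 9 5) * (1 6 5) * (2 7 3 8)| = |(1 6 5 7 3 8 2 9)| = 8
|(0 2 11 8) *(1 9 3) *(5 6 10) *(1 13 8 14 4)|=30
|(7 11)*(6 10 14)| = 6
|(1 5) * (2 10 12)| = 6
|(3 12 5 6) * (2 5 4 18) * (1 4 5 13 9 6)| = |(1 4 18 2 13 9 6 3 12 5)| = 10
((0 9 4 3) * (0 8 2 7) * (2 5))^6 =(0 2 8 4)(3 9 7 5)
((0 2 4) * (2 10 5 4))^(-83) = ((0 10 5 4))^(-83) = (0 10 5 4)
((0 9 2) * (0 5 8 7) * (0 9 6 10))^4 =(0 6 10)(2 9 7 8 5)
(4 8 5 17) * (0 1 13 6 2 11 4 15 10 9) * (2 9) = (0 1 13 6 9)(2 11 4 8 5 17 15 10) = [1, 13, 11, 3, 8, 17, 9, 7, 5, 0, 2, 4, 12, 6, 14, 10, 16, 15]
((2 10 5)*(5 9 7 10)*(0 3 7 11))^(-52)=((0 3 7 10 9 11)(2 5))^(-52)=(0 7 9)(3 10 11)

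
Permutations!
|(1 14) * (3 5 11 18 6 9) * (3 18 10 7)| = 30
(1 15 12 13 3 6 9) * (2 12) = (1 15 2 12 13 3 6 9) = [0, 15, 12, 6, 4, 5, 9, 7, 8, 1, 10, 11, 13, 3, 14, 2]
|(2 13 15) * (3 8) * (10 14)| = 6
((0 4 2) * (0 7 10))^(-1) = (0 10 7 2 4)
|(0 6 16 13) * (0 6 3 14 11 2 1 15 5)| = 24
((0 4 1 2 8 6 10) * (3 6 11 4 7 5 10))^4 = ((0 7 5 10)(1 2 8 11 4)(3 6))^4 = (1 4 11 8 2)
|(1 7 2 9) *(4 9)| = |(1 7 2 4 9)| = 5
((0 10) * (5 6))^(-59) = ((0 10)(5 6))^(-59) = (0 10)(5 6)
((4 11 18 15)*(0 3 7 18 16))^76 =((0 3 7 18 15 4 11 16))^76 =(0 15)(3 4)(7 11)(16 18)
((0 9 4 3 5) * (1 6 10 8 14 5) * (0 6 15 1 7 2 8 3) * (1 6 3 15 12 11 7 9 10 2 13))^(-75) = ((0 10 15 6 2 8 14 5 3 9 4)(1 12 11 7 13))^(-75) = (0 15 2 14 3 4 10 6 8 5 9)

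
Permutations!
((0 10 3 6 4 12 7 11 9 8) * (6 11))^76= (12)(0 9 3)(8 11 10)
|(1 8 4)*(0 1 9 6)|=6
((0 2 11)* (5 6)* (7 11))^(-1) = (0 11 7 2)(5 6)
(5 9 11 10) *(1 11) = (1 11 10 5 9) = [0, 11, 2, 3, 4, 9, 6, 7, 8, 1, 5, 10]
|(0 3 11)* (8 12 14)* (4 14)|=|(0 3 11)(4 14 8 12)|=12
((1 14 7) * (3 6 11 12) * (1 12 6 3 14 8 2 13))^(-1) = (1 13 2 8)(6 11)(7 14 12)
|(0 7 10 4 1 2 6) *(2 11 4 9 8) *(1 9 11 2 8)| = |(0 7 10 11 4 9 1 2 6)| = 9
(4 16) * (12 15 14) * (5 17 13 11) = (4 16)(5 17 13 11)(12 15 14) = [0, 1, 2, 3, 16, 17, 6, 7, 8, 9, 10, 5, 15, 11, 12, 14, 4, 13]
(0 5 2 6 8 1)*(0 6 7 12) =(0 5 2 7 12)(1 6 8) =[5, 6, 7, 3, 4, 2, 8, 12, 1, 9, 10, 11, 0]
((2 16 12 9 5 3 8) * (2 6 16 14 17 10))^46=(2 17)(3 12 8 9 6 5 16)(10 14)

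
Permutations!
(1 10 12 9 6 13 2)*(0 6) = [6, 10, 1, 3, 4, 5, 13, 7, 8, 0, 12, 11, 9, 2] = (0 6 13 2 1 10 12 9)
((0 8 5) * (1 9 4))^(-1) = ((0 8 5)(1 9 4))^(-1) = (0 5 8)(1 4 9)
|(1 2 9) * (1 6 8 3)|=6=|(1 2 9 6 8 3)|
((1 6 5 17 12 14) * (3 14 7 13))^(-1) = ((1 6 5 17 12 7 13 3 14))^(-1) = (1 14 3 13 7 12 17 5 6)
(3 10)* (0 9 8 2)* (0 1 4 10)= (0 9 8 2 1 4 10 3)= [9, 4, 1, 0, 10, 5, 6, 7, 2, 8, 3]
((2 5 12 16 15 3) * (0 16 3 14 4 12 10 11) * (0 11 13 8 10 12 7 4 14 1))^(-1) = (0 1 15 16)(2 3 12 5)(4 7)(8 13 10)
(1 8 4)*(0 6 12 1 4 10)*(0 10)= (0 6 12 1 8)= [6, 8, 2, 3, 4, 5, 12, 7, 0, 9, 10, 11, 1]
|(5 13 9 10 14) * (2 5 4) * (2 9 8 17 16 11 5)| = |(4 9 10 14)(5 13 8 17 16 11)| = 12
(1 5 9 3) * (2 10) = (1 5 9 3)(2 10) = [0, 5, 10, 1, 4, 9, 6, 7, 8, 3, 2]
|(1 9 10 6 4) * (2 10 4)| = 3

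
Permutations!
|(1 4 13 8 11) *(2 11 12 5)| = |(1 4 13 8 12 5 2 11)| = 8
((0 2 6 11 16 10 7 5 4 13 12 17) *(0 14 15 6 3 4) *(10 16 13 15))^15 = (0 2 3 4 15 6 11 13 12 17 14 10 7 5)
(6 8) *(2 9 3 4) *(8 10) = (2 9 3 4)(6 10 8) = [0, 1, 9, 4, 2, 5, 10, 7, 6, 3, 8]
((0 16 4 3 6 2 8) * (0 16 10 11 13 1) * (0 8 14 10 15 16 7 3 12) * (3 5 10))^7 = (0 16 12 15 4)(2 6 3 14)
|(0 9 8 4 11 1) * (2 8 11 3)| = |(0 9 11 1)(2 8 4 3)| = 4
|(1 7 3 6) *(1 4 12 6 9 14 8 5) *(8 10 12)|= |(1 7 3 9 14 10 12 6 4 8 5)|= 11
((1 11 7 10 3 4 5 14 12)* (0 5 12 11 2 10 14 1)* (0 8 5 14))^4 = ((0 14 11 7)(1 2 10 3 4 12 8 5))^4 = (14)(1 4)(2 12)(3 5)(8 10)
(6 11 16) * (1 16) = (1 16 6 11) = [0, 16, 2, 3, 4, 5, 11, 7, 8, 9, 10, 1, 12, 13, 14, 15, 6]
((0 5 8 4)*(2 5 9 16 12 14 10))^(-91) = ((0 9 16 12 14 10 2 5 8 4))^(-91) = (0 4 8 5 2 10 14 12 16 9)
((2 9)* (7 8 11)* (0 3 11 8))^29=((0 3 11 7)(2 9))^29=(0 3 11 7)(2 9)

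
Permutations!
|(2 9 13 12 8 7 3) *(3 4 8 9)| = |(2 3)(4 8 7)(9 13 12)| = 6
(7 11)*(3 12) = (3 12)(7 11) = [0, 1, 2, 12, 4, 5, 6, 11, 8, 9, 10, 7, 3]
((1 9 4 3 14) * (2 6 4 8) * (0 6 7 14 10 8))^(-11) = ((0 6 4 3 10 8 2 7 14 1 9))^(-11) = (14)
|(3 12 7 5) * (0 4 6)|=|(0 4 6)(3 12 7 5)|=12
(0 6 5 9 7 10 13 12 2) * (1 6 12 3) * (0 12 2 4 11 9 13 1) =(0 2 12 4 11 9 7 10 1 6 5 13 3) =[2, 6, 12, 0, 11, 13, 5, 10, 8, 7, 1, 9, 4, 3]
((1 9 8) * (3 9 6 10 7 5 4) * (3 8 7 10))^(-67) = ((10)(1 6 3 9 7 5 4 8))^(-67) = (10)(1 5 3 8 7 6 4 9)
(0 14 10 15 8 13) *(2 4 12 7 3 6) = (0 14 10 15 8 13)(2 4 12 7 3 6) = [14, 1, 4, 6, 12, 5, 2, 3, 13, 9, 15, 11, 7, 0, 10, 8]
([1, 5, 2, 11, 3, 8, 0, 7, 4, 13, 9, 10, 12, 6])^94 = (0 11 1 10 5 9 8 13 4 6 3)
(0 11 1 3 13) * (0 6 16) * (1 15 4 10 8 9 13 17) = (0 11 15 4 10 8 9 13 6 16)(1 3 17) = [11, 3, 2, 17, 10, 5, 16, 7, 9, 13, 8, 15, 12, 6, 14, 4, 0, 1]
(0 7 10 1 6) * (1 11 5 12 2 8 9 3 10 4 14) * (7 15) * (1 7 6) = (0 15 6)(2 8 9 3 10 11 5 12)(4 14 7) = [15, 1, 8, 10, 14, 12, 0, 4, 9, 3, 11, 5, 2, 13, 7, 6]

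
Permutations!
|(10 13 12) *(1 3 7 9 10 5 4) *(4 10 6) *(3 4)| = |(1 4)(3 7 9 6)(5 10 13 12)| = 4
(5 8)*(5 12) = (5 8 12) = [0, 1, 2, 3, 4, 8, 6, 7, 12, 9, 10, 11, 5]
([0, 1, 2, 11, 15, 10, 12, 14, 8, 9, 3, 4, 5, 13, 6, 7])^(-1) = [0, 1, 2, 10, 11, 12, 14, 15, 8, 9, 5, 3, 6, 13, 7, 4]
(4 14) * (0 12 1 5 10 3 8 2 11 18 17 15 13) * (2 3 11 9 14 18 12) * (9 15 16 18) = (0 2 15 13)(1 5 10 11 12)(3 8)(4 9 14)(16 18 17) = [2, 5, 15, 8, 9, 10, 6, 7, 3, 14, 11, 12, 1, 0, 4, 13, 18, 16, 17]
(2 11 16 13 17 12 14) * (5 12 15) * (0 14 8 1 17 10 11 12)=(0 14 2 12 8 1 17 15 5)(10 11 16 13)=[14, 17, 12, 3, 4, 0, 6, 7, 1, 9, 11, 16, 8, 10, 2, 5, 13, 15]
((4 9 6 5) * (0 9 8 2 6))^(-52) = ((0 9)(2 6 5 4 8))^(-52) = (9)(2 4 6 8 5)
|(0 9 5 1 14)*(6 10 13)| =15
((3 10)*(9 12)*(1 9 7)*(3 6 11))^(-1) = (1 7 12 9)(3 11 6 10)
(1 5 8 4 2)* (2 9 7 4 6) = (1 5 8 6 2)(4 9 7) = [0, 5, 1, 3, 9, 8, 2, 4, 6, 7]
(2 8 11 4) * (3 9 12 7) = [0, 1, 8, 9, 2, 5, 6, 3, 11, 12, 10, 4, 7] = (2 8 11 4)(3 9 12 7)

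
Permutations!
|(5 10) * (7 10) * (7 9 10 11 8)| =3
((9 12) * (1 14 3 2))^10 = ((1 14 3 2)(9 12))^10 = (1 3)(2 14)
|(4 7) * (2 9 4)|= 4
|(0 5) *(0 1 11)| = 4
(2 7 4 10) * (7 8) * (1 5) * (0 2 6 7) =(0 2 8)(1 5)(4 10 6 7) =[2, 5, 8, 3, 10, 1, 7, 4, 0, 9, 6]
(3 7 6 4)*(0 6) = (0 6 4 3 7) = [6, 1, 2, 7, 3, 5, 4, 0]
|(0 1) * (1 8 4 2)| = 5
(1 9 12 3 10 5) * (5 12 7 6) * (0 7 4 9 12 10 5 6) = (0 7)(1 12 3 5)(4 9) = [7, 12, 2, 5, 9, 1, 6, 0, 8, 4, 10, 11, 3]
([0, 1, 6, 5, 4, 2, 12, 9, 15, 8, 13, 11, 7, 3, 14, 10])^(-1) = [0, 1, 5, 13, 4, 3, 2, 12, 9, 7, 15, 11, 6, 10, 14, 8]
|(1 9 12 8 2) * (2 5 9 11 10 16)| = 20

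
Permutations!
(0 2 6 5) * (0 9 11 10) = (0 2 6 5 9 11 10) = [2, 1, 6, 3, 4, 9, 5, 7, 8, 11, 0, 10]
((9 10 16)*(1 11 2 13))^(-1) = ((1 11 2 13)(9 10 16))^(-1) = (1 13 2 11)(9 16 10)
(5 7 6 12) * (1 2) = [0, 2, 1, 3, 4, 7, 12, 6, 8, 9, 10, 11, 5] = (1 2)(5 7 6 12)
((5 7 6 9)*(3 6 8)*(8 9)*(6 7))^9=((3 7 9 5 6 8))^9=(3 5)(6 7)(8 9)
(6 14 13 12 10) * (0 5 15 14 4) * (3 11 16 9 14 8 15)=(0 5 3 11 16 9 14 13 12 10 6 4)(8 15)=[5, 1, 2, 11, 0, 3, 4, 7, 15, 14, 6, 16, 10, 12, 13, 8, 9]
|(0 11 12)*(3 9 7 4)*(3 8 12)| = 8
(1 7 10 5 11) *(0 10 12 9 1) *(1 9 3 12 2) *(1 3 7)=(0 10 5 11)(2 3 12 7)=[10, 1, 3, 12, 4, 11, 6, 2, 8, 9, 5, 0, 7]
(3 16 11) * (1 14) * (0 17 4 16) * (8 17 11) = (0 11 3)(1 14)(4 16 8 17) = [11, 14, 2, 0, 16, 5, 6, 7, 17, 9, 10, 3, 12, 13, 1, 15, 8, 4]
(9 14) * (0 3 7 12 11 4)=(0 3 7 12 11 4)(9 14)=[3, 1, 2, 7, 0, 5, 6, 12, 8, 14, 10, 4, 11, 13, 9]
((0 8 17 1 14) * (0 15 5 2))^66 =((0 8 17 1 14 15 5 2))^66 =(0 17 14 5)(1 15 2 8)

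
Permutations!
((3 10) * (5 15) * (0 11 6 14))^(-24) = (15)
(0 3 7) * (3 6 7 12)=[6, 1, 2, 12, 4, 5, 7, 0, 8, 9, 10, 11, 3]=(0 6 7)(3 12)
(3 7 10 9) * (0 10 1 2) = [10, 2, 0, 7, 4, 5, 6, 1, 8, 3, 9] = (0 10 9 3 7 1 2)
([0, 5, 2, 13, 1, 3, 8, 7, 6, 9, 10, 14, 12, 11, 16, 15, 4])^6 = [0, 16, 2, 1, 14, 4, 6, 7, 8, 9, 10, 3, 12, 5, 13, 15, 11]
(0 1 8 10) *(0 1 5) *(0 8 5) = (1 5 8 10) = [0, 5, 2, 3, 4, 8, 6, 7, 10, 9, 1]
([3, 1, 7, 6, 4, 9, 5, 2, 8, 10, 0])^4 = [9, 1, 2, 10, 4, 3, 0, 7, 8, 6, 5]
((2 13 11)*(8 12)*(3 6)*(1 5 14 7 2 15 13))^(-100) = (11 13 15)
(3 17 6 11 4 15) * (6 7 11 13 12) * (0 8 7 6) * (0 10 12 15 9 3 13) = (0 8 7 11 4 9 3 17 6)(10 12)(13 15) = [8, 1, 2, 17, 9, 5, 0, 11, 7, 3, 12, 4, 10, 15, 14, 13, 16, 6]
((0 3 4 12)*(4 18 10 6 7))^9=((0 3 18 10 6 7 4 12))^9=(0 3 18 10 6 7 4 12)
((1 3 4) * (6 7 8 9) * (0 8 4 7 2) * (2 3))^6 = (0 4 6)(1 3 8)(2 7 9)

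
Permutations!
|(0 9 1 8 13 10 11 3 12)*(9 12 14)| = 8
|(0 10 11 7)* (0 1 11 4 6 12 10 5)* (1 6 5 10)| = |(0 10 4 5)(1 11 7 6 12)| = 20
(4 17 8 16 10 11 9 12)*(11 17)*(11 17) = (4 17 8 16 10 11 9 12) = [0, 1, 2, 3, 17, 5, 6, 7, 16, 12, 11, 9, 4, 13, 14, 15, 10, 8]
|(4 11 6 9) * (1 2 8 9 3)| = 8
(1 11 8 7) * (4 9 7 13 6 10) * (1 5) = (1 11 8 13 6 10 4 9 7 5) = [0, 11, 2, 3, 9, 1, 10, 5, 13, 7, 4, 8, 12, 6]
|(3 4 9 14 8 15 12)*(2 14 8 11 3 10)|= |(2 14 11 3 4 9 8 15 12 10)|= 10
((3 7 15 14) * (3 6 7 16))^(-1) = (3 16)(6 14 15 7) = ((3 16)(6 7 15 14))^(-1)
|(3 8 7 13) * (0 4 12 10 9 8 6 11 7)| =|(0 4 12 10 9 8)(3 6 11 7 13)| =30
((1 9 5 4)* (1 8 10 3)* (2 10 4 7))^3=(1 7 3 5 10 9 2)(4 8)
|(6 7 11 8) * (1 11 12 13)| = 7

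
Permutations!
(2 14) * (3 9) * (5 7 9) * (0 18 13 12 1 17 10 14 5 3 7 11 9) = [18, 17, 5, 3, 4, 11, 6, 0, 8, 7, 14, 9, 1, 12, 2, 15, 16, 10, 13] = (0 18 13 12 1 17 10 14 2 5 11 9 7)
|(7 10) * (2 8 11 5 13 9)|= 6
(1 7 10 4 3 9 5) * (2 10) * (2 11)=(1 7 11 2 10 4 3 9 5)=[0, 7, 10, 9, 3, 1, 6, 11, 8, 5, 4, 2]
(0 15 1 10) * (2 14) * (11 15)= [11, 10, 14, 3, 4, 5, 6, 7, 8, 9, 0, 15, 12, 13, 2, 1]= (0 11 15 1 10)(2 14)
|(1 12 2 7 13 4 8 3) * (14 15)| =8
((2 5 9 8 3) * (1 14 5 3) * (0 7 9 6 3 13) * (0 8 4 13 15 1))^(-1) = ((0 7 9 4 13 8)(1 14 5 6 3 2 15))^(-1) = (0 8 13 4 9 7)(1 15 2 3 6 5 14)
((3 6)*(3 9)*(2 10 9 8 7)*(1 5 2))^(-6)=(1 10 6)(2 3 7)(5 9 8)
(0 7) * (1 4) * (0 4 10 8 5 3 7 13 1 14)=(0 13 1 10 8 5 3 7 4 14)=[13, 10, 2, 7, 14, 3, 6, 4, 5, 9, 8, 11, 12, 1, 0]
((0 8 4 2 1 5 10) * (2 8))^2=(0 1 10 2 5)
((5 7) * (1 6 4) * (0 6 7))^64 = (0 7 4)(1 6 5)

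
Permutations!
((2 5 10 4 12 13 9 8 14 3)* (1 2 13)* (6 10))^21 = (3 13 9 8 14)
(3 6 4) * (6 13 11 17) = (3 13 11 17 6 4) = [0, 1, 2, 13, 3, 5, 4, 7, 8, 9, 10, 17, 12, 11, 14, 15, 16, 6]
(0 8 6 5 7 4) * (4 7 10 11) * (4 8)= (0 4)(5 10 11 8 6)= [4, 1, 2, 3, 0, 10, 5, 7, 6, 9, 11, 8]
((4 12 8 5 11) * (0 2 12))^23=((0 2 12 8 5 11 4))^23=(0 12 5 4 2 8 11)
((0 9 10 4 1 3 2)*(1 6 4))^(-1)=((0 9 10 1 3 2)(4 6))^(-1)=(0 2 3 1 10 9)(4 6)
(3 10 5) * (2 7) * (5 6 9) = (2 7)(3 10 6 9 5) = [0, 1, 7, 10, 4, 3, 9, 2, 8, 5, 6]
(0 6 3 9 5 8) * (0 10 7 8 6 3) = (0 3 9 5 6)(7 8 10) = [3, 1, 2, 9, 4, 6, 0, 8, 10, 5, 7]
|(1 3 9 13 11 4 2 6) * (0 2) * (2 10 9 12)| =30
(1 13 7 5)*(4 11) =(1 13 7 5)(4 11) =[0, 13, 2, 3, 11, 1, 6, 5, 8, 9, 10, 4, 12, 7]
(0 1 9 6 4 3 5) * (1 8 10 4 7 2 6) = [8, 9, 6, 5, 3, 0, 7, 2, 10, 1, 4] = (0 8 10 4 3 5)(1 9)(2 6 7)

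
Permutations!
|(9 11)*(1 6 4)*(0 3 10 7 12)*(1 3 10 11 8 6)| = |(0 10 7 12)(3 11 9 8 6 4)| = 12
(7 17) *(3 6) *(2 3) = (2 3 6)(7 17) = [0, 1, 3, 6, 4, 5, 2, 17, 8, 9, 10, 11, 12, 13, 14, 15, 16, 7]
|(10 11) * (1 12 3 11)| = |(1 12 3 11 10)| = 5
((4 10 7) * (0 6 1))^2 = ((0 6 1)(4 10 7))^2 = (0 1 6)(4 7 10)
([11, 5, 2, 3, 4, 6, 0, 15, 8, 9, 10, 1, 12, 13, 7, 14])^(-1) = [6, 11, 2, 3, 4, 1, 5, 14, 8, 9, 10, 0, 12, 13, 15, 7]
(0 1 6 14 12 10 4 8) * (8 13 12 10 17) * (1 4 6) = (0 4 13 12 17 8)(6 14 10) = [4, 1, 2, 3, 13, 5, 14, 7, 0, 9, 6, 11, 17, 12, 10, 15, 16, 8]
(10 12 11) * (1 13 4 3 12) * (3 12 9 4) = (1 13 3 9 4 12 11 10) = [0, 13, 2, 9, 12, 5, 6, 7, 8, 4, 1, 10, 11, 3]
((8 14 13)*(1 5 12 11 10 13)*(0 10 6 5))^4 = ((0 10 13 8 14 1)(5 12 11 6))^4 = (0 14 13)(1 8 10)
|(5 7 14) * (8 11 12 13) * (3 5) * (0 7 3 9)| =4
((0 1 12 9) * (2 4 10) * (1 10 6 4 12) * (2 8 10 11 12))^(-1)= (0 9 12 11)(4 6)(8 10)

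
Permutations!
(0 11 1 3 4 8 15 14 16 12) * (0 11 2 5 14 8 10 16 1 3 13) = (0 2 5 14 1 13)(3 4 10 16 12 11)(8 15) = [2, 13, 5, 4, 10, 14, 6, 7, 15, 9, 16, 3, 11, 0, 1, 8, 12]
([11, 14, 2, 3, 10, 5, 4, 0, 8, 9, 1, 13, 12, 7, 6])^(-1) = [7, 10, 2, 3, 6, 5, 14, 13, 8, 9, 4, 0, 12, 11, 1]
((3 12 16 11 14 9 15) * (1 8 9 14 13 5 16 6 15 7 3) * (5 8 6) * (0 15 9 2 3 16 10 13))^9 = (0 15 1 6 9 7 16 11)(2 12 10 8 3 5 13) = ((0 15 1 6 9 7 16 11)(2 3 12 5 10 13 8))^9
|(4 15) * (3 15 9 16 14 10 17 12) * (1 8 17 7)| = 12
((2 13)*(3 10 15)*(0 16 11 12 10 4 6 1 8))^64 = ((0 16 11 12 10 15 3 4 6 1 8)(2 13))^64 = (0 1 4 15 12 16 8 6 3 10 11)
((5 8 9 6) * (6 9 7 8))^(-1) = ((9)(5 6)(7 8))^(-1) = (9)(5 6)(7 8)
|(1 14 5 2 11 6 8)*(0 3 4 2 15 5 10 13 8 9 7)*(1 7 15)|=|(0 3 4 2 11 6 9 15 5 1 14 10 13 8 7)|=15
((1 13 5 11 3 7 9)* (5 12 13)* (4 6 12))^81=(1 3)(4 6 12 13)(5 7)(9 11)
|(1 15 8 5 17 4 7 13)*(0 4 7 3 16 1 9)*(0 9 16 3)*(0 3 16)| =|(0 4 3 16 1 15 8 5 17 7 13)| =11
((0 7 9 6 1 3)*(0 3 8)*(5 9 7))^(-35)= (0 5 9 6 1 8)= ((0 5 9 6 1 8))^(-35)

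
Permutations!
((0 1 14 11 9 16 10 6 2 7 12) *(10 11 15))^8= ((0 1 14 15 10 6 2 7 12)(9 16 11))^8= (0 12 7 2 6 10 15 14 1)(9 11 16)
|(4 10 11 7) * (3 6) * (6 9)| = |(3 9 6)(4 10 11 7)| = 12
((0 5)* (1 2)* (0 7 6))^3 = ((0 5 7 6)(1 2))^3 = (0 6 7 5)(1 2)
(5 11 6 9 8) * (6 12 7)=(5 11 12 7 6 9 8)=[0, 1, 2, 3, 4, 11, 9, 6, 5, 8, 10, 12, 7]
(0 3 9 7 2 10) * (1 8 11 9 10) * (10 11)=(0 3 11 9 7 2 1 8 10)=[3, 8, 1, 11, 4, 5, 6, 2, 10, 7, 0, 9]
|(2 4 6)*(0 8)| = 6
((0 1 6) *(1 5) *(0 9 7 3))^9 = (0 1 9 3 5 6 7)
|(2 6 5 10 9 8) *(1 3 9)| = 8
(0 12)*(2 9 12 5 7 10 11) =(0 5 7 10 11 2 9 12) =[5, 1, 9, 3, 4, 7, 6, 10, 8, 12, 11, 2, 0]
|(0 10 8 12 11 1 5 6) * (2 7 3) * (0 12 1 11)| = 21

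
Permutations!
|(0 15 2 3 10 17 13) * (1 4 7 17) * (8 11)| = |(0 15 2 3 10 1 4 7 17 13)(8 11)| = 10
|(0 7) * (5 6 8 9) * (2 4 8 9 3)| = |(0 7)(2 4 8 3)(5 6 9)| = 12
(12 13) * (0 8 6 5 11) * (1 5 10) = (0 8 6 10 1 5 11)(12 13) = [8, 5, 2, 3, 4, 11, 10, 7, 6, 9, 1, 0, 13, 12]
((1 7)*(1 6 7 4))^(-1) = ((1 4)(6 7))^(-1) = (1 4)(6 7)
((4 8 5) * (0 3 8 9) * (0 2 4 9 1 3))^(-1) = ((1 3 8 5 9 2 4))^(-1) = (1 4 2 9 5 8 3)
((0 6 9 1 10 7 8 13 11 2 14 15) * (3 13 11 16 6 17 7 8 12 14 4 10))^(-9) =(0 12)(1 16)(2 4 10 8 11)(3 6)(7 15)(9 13)(14 17)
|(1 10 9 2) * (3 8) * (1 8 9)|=|(1 10)(2 8 3 9)|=4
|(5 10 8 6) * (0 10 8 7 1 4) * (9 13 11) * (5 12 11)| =35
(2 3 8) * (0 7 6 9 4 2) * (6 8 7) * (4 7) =(0 6 9 7 8)(2 3 4) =[6, 1, 3, 4, 2, 5, 9, 8, 0, 7]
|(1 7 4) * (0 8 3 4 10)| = 7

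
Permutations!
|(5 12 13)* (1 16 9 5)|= |(1 16 9 5 12 13)|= 6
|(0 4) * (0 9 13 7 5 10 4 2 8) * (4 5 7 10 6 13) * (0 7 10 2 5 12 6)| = |(0 5)(2 8 7 10 12 6 13)(4 9)| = 14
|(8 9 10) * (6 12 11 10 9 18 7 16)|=8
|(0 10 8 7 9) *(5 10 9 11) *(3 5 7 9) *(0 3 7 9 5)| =15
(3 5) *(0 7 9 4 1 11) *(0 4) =(0 7 9)(1 11 4)(3 5) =[7, 11, 2, 5, 1, 3, 6, 9, 8, 0, 10, 4]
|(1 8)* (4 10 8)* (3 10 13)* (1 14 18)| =|(1 4 13 3 10 8 14 18)| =8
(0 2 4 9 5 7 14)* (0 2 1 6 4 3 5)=(0 1 6 4 9)(2 3 5 7 14)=[1, 6, 3, 5, 9, 7, 4, 14, 8, 0, 10, 11, 12, 13, 2]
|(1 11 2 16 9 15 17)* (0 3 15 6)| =10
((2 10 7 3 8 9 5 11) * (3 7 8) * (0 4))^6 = (11)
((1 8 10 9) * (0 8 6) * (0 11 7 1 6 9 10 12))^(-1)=(0 12 8)(1 7 11 6 9)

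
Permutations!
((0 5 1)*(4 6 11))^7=(0 5 1)(4 6 11)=((0 5 1)(4 6 11))^7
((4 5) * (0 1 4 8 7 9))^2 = (0 4 8 9 1 5 7)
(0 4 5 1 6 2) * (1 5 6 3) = (0 4 6 2)(1 3) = [4, 3, 0, 1, 6, 5, 2]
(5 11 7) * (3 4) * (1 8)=(1 8)(3 4)(5 11 7)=[0, 8, 2, 4, 3, 11, 6, 5, 1, 9, 10, 7]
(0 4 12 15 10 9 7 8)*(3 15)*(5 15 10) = (0 4 12 3 10 9 7 8)(5 15) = [4, 1, 2, 10, 12, 15, 6, 8, 0, 7, 9, 11, 3, 13, 14, 5]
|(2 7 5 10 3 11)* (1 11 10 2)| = 6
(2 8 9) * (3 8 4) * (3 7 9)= (2 4 7 9)(3 8)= [0, 1, 4, 8, 7, 5, 6, 9, 3, 2]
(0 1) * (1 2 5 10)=(0 2 5 10 1)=[2, 0, 5, 3, 4, 10, 6, 7, 8, 9, 1]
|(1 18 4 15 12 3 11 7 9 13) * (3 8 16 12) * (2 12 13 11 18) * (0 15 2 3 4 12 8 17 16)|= 105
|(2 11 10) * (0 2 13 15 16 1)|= 8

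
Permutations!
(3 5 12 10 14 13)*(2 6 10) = [0, 1, 6, 5, 4, 12, 10, 7, 8, 9, 14, 11, 2, 3, 13] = (2 6 10 14 13 3 5 12)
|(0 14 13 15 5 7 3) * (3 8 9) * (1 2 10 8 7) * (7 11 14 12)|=14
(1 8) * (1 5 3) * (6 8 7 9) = (1 7 9 6 8 5 3) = [0, 7, 2, 1, 4, 3, 8, 9, 5, 6]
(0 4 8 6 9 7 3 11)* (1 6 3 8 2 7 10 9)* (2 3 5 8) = [4, 6, 7, 11, 3, 8, 1, 2, 5, 10, 9, 0] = (0 4 3 11)(1 6)(2 7)(5 8)(9 10)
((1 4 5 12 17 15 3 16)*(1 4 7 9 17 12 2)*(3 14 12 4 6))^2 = (1 9 15 12 5)(2 7 17 14 4)(3 6 16)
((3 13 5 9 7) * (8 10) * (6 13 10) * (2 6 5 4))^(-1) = (2 4 13 6)(3 7 9 5 8 10)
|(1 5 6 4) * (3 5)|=5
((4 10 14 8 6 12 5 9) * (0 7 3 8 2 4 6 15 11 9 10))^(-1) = (0 4 2 14 10 5 12 6 9 11 15 8 3 7)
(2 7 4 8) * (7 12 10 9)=(2 12 10 9 7 4 8)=[0, 1, 12, 3, 8, 5, 6, 4, 2, 7, 9, 11, 10]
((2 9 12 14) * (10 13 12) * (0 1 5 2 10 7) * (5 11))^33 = ((0 1 11 5 2 9 7)(10 13 12 14))^33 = (0 9 5 1 7 2 11)(10 13 12 14)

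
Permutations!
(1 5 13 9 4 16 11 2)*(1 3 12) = (1 5 13 9 4 16 11 2 3 12) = [0, 5, 3, 12, 16, 13, 6, 7, 8, 4, 10, 2, 1, 9, 14, 15, 11]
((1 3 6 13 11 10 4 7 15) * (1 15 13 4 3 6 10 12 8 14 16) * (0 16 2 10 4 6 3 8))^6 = ((0 16 1 3 4 7 13 11 12)(2 10 8 14))^6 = (0 13 3)(1 12 7)(2 8)(4 16 11)(10 14)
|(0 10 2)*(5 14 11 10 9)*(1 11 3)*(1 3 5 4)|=14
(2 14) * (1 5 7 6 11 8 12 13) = (1 5 7 6 11 8 12 13)(2 14) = [0, 5, 14, 3, 4, 7, 11, 6, 12, 9, 10, 8, 13, 1, 2]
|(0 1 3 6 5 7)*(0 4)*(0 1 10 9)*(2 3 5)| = |(0 10 9)(1 5 7 4)(2 3 6)| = 12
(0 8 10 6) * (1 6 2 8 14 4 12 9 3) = (0 14 4 12 9 3 1 6)(2 8 10) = [14, 6, 8, 1, 12, 5, 0, 7, 10, 3, 2, 11, 9, 13, 4]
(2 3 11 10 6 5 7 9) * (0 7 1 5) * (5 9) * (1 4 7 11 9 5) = (0 11 10 6)(1 5 4 7)(2 3 9) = [11, 5, 3, 9, 7, 4, 0, 1, 8, 2, 6, 10]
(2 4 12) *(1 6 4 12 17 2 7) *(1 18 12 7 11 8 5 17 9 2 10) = (1 6 4 9 2 7 18 12 11 8 5 17 10) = [0, 6, 7, 3, 9, 17, 4, 18, 5, 2, 1, 8, 11, 13, 14, 15, 16, 10, 12]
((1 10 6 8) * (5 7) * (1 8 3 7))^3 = ((1 10 6 3 7 5))^3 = (1 3)(5 6)(7 10)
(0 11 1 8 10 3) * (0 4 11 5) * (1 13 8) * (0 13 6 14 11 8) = (0 5 13)(3 4 8 10)(6 14 11) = [5, 1, 2, 4, 8, 13, 14, 7, 10, 9, 3, 6, 12, 0, 11]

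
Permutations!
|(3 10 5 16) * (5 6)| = |(3 10 6 5 16)| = 5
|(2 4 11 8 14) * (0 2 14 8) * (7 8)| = 4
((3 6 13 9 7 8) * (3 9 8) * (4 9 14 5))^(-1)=((3 6 13 8 14 5 4 9 7))^(-1)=(3 7 9 4 5 14 8 13 6)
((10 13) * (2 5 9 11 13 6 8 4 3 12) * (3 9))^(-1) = (2 12 3 5)(4 8 6 10 13 11 9)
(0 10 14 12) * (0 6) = [10, 1, 2, 3, 4, 5, 0, 7, 8, 9, 14, 11, 6, 13, 12] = (0 10 14 12 6)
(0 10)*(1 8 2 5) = [10, 8, 5, 3, 4, 1, 6, 7, 2, 9, 0] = (0 10)(1 8 2 5)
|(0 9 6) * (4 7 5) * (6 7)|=6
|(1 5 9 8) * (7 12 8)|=6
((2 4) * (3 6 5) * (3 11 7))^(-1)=((2 4)(3 6 5 11 7))^(-1)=(2 4)(3 7 11 5 6)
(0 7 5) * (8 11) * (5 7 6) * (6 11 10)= (0 11 8 10 6 5)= [11, 1, 2, 3, 4, 0, 5, 7, 10, 9, 6, 8]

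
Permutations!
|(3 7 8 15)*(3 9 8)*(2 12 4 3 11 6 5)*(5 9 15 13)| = |(15)(2 12 4 3 7 11 6 9 8 13 5)| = 11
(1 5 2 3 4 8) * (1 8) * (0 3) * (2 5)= (8)(0 3 4 1 2)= [3, 2, 0, 4, 1, 5, 6, 7, 8]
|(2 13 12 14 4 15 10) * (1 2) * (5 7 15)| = 10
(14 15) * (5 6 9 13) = (5 6 9 13)(14 15) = [0, 1, 2, 3, 4, 6, 9, 7, 8, 13, 10, 11, 12, 5, 15, 14]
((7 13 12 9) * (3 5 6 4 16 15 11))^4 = (3 16 5 15 6 11 4)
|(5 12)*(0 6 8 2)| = 4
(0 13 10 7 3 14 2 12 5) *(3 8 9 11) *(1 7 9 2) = (0 13 10 9 11 3 14 1 7 8 2 12 5) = [13, 7, 12, 14, 4, 0, 6, 8, 2, 11, 9, 3, 5, 10, 1]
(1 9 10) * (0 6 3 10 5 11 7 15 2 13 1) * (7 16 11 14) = (0 6 3 10)(1 9 5 14 7 15 2 13)(11 16) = [6, 9, 13, 10, 4, 14, 3, 15, 8, 5, 0, 16, 12, 1, 7, 2, 11]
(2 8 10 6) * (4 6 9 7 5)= [0, 1, 8, 3, 6, 4, 2, 5, 10, 7, 9]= (2 8 10 9 7 5 4 6)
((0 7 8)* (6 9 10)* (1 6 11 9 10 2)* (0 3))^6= (11)(0 8)(3 7)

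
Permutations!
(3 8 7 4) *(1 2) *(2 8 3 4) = [0, 8, 1, 3, 4, 5, 6, 2, 7] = (1 8 7 2)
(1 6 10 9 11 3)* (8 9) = (1 6 10 8 9 11 3) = [0, 6, 2, 1, 4, 5, 10, 7, 9, 11, 8, 3]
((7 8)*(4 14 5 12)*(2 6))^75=(2 6)(4 12 5 14)(7 8)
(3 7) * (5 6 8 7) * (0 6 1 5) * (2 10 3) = [6, 5, 10, 0, 4, 1, 8, 2, 7, 9, 3] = (0 6 8 7 2 10 3)(1 5)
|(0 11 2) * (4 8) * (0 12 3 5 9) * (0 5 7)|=|(0 11 2 12 3 7)(4 8)(5 9)|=6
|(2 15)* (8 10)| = |(2 15)(8 10)| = 2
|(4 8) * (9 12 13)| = |(4 8)(9 12 13)| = 6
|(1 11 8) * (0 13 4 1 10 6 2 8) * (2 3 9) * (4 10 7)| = 12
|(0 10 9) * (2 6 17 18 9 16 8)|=|(0 10 16 8 2 6 17 18 9)|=9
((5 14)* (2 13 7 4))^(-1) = (2 4 7 13)(5 14)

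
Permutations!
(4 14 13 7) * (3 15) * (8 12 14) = (3 15)(4 8 12 14 13 7) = [0, 1, 2, 15, 8, 5, 6, 4, 12, 9, 10, 11, 14, 7, 13, 3]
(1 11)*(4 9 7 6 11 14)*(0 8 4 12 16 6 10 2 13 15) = (0 8 4 9 7 10 2 13 15)(1 14 12 16 6 11) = [8, 14, 13, 3, 9, 5, 11, 10, 4, 7, 2, 1, 16, 15, 12, 0, 6]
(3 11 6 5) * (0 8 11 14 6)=(0 8 11)(3 14 6 5)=[8, 1, 2, 14, 4, 3, 5, 7, 11, 9, 10, 0, 12, 13, 6]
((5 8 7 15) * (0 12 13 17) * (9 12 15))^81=(17)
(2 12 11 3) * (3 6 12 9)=[0, 1, 9, 2, 4, 5, 12, 7, 8, 3, 10, 6, 11]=(2 9 3)(6 12 11)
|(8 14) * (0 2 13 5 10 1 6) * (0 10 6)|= 14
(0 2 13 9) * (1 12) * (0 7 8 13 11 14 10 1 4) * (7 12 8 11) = (0 2 7 11 14 10 1 8 13 9 12 4) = [2, 8, 7, 3, 0, 5, 6, 11, 13, 12, 1, 14, 4, 9, 10]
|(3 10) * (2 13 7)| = |(2 13 7)(3 10)| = 6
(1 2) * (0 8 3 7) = [8, 2, 1, 7, 4, 5, 6, 0, 3] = (0 8 3 7)(1 2)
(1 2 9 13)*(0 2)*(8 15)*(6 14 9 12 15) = (0 2 12 15 8 6 14 9 13 1) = [2, 0, 12, 3, 4, 5, 14, 7, 6, 13, 10, 11, 15, 1, 9, 8]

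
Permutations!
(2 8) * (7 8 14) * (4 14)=(2 4 14 7 8)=[0, 1, 4, 3, 14, 5, 6, 8, 2, 9, 10, 11, 12, 13, 7]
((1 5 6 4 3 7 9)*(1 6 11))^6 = (11)(3 7 9 6 4)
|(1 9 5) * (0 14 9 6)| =|(0 14 9 5 1 6)| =6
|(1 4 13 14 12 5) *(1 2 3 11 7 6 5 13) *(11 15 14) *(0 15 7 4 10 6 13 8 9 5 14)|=|(0 15)(1 10 6 14 12 8 9 5 2 3 7 13 11 4)|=14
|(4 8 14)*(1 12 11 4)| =6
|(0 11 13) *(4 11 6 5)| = 6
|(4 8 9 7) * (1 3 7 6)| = |(1 3 7 4 8 9 6)| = 7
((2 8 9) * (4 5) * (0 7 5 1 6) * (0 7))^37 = ((1 6 7 5 4)(2 8 9))^37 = (1 7 4 6 5)(2 8 9)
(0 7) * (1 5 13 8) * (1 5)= [7, 1, 2, 3, 4, 13, 6, 0, 5, 9, 10, 11, 12, 8]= (0 7)(5 13 8)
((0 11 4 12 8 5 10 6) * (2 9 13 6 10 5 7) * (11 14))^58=((0 14 11 4 12 8 7 2 9 13 6))^58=(0 4 7 13 14 12 2 6 11 8 9)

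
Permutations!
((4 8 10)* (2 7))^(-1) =((2 7)(4 8 10))^(-1) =(2 7)(4 10 8)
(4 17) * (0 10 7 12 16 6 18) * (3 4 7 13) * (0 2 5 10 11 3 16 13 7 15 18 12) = (0 11 3 4 17 15 18 2 5 10 7)(6 12 13 16) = [11, 1, 5, 4, 17, 10, 12, 0, 8, 9, 7, 3, 13, 16, 14, 18, 6, 15, 2]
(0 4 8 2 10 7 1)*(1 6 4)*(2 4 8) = (0 1)(2 10 7 6 8 4) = [1, 0, 10, 3, 2, 5, 8, 6, 4, 9, 7]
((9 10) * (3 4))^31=(3 4)(9 10)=((3 4)(9 10))^31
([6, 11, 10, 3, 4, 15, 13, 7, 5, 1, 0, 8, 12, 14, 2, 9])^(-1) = (0 10 2 14 13 6)(1 9 15 5 8 11)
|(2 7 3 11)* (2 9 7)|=|(3 11 9 7)|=4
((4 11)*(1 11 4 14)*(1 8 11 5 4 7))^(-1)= ((1 5 4 7)(8 11 14))^(-1)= (1 7 4 5)(8 14 11)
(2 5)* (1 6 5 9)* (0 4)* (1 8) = (0 4)(1 6 5 2 9 8) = [4, 6, 9, 3, 0, 2, 5, 7, 1, 8]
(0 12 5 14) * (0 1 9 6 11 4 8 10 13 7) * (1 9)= (0 12 5 14 9 6 11 4 8 10 13 7)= [12, 1, 2, 3, 8, 14, 11, 0, 10, 6, 13, 4, 5, 7, 9]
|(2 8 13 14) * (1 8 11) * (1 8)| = |(2 11 8 13 14)| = 5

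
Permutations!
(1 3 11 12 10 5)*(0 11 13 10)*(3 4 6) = (0 11 12)(1 4 6 3 13 10 5) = [11, 4, 2, 13, 6, 1, 3, 7, 8, 9, 5, 12, 0, 10]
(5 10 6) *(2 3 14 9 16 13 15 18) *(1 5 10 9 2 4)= (1 5 9 16 13 15 18 4)(2 3 14)(6 10)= [0, 5, 3, 14, 1, 9, 10, 7, 8, 16, 6, 11, 12, 15, 2, 18, 13, 17, 4]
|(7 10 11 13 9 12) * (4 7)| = 7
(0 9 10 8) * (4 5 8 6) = (0 9 10 6 4 5 8) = [9, 1, 2, 3, 5, 8, 4, 7, 0, 10, 6]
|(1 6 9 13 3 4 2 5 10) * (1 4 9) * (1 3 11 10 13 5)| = |(1 6 3 9 5 13 11 10 4 2)| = 10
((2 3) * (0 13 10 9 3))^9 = (0 9)(2 10)(3 13)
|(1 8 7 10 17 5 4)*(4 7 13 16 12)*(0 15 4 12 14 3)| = 36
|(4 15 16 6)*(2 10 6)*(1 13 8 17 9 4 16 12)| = |(1 13 8 17 9 4 15 12)(2 10 6 16)| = 8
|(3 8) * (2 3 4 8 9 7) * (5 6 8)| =4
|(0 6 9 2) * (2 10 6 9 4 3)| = 7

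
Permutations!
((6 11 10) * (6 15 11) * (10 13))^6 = ((10 15 11 13))^6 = (10 11)(13 15)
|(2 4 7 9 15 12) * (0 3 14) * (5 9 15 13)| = 15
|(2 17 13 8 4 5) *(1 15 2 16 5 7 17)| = 30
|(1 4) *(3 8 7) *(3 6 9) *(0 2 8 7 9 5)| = |(0 2 8 9 3 7 6 5)(1 4)| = 8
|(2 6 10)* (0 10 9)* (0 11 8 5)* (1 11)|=|(0 10 2 6 9 1 11 8 5)|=9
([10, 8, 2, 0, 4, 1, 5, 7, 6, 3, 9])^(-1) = (0 3 9 10)(1 5 6 8)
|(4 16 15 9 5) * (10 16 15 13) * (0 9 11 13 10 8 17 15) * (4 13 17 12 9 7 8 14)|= 18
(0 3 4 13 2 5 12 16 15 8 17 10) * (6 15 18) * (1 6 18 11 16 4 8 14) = (18)(0 3 8 17 10)(1 6 15 14)(2 5 12 4 13)(11 16) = [3, 6, 5, 8, 13, 12, 15, 7, 17, 9, 0, 16, 4, 2, 1, 14, 11, 10, 18]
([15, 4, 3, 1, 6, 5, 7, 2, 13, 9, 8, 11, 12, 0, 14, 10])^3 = (0 8 15 13 10)(1 7)(2 4)(3 6)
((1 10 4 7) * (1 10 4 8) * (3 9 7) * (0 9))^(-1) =(0 3 4 1 8 10 7 9)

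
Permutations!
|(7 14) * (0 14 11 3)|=5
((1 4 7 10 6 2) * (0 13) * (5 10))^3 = ((0 13)(1 4 7 5 10 6 2))^3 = (0 13)(1 5 2 7 6 4 10)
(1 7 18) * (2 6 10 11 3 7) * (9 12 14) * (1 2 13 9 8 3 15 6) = (1 13 9 12 14 8 3 7 18 2)(6 10 11 15) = [0, 13, 1, 7, 4, 5, 10, 18, 3, 12, 11, 15, 14, 9, 8, 6, 16, 17, 2]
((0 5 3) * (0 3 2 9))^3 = ((0 5 2 9))^3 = (0 9 2 5)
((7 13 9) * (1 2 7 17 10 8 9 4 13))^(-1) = (1 7 2)(4 13)(8 10 17 9) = ((1 2 7)(4 13)(8 9 17 10))^(-1)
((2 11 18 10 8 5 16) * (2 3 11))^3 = (3 10 16 18 5 11 8)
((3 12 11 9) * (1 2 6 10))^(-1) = ((1 2 6 10)(3 12 11 9))^(-1) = (1 10 6 2)(3 9 11 12)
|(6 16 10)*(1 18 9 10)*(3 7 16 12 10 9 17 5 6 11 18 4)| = |(1 4 3 7 16)(5 6 12 10 11 18 17)| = 35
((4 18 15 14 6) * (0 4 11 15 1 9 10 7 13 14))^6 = ((0 4 18 1 9 10 7 13 14 6 11 15))^6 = (0 7)(1 6)(4 13)(9 11)(10 15)(14 18)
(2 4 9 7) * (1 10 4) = [0, 10, 1, 3, 9, 5, 6, 2, 8, 7, 4] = (1 10 4 9 7 2)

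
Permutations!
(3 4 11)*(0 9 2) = (0 9 2)(3 4 11) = [9, 1, 0, 4, 11, 5, 6, 7, 8, 2, 10, 3]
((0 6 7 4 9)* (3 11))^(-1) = (0 9 4 7 6)(3 11)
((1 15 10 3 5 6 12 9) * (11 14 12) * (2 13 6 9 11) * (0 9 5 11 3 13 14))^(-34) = ((0 9 1 15 10 13 6 2 14 12 3 11))^(-34) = (0 1 10 6 14 3)(2 12 11 9 15 13)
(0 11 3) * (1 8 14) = (0 11 3)(1 8 14) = [11, 8, 2, 0, 4, 5, 6, 7, 14, 9, 10, 3, 12, 13, 1]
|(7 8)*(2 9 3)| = 6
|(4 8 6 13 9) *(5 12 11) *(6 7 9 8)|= 6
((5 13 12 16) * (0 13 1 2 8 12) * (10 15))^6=((0 13)(1 2 8 12 16 5)(10 15))^6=(16)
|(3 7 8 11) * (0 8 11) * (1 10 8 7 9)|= |(0 7 11 3 9 1 10 8)|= 8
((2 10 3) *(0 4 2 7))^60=(10)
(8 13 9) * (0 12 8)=(0 12 8 13 9)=[12, 1, 2, 3, 4, 5, 6, 7, 13, 0, 10, 11, 8, 9]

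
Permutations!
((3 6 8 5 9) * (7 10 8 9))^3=(5 8 10 7)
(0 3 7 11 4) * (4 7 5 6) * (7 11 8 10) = [3, 1, 2, 5, 0, 6, 4, 8, 10, 9, 7, 11] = (11)(0 3 5 6 4)(7 8 10)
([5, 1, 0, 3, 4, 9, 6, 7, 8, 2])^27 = [2, 1, 9, 3, 4, 0, 6, 7, 8, 5]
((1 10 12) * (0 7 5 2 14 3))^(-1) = ((0 7 5 2 14 3)(1 10 12))^(-1) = (0 3 14 2 5 7)(1 12 10)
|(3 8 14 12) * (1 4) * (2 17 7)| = |(1 4)(2 17 7)(3 8 14 12)| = 12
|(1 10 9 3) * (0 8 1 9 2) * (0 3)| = |(0 8 1 10 2 3 9)| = 7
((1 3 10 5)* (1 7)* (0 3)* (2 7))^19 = ((0 3 10 5 2 7 1))^19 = (0 7 5 3 1 2 10)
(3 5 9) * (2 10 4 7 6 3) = [0, 1, 10, 5, 7, 9, 3, 6, 8, 2, 4] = (2 10 4 7 6 3 5 9)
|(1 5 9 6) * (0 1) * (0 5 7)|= 3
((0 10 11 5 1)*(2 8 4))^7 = (0 11 1 10 5)(2 8 4)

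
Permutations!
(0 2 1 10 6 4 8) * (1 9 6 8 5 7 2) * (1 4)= [4, 10, 9, 3, 5, 7, 1, 2, 0, 6, 8]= (0 4 5 7 2 9 6 1 10 8)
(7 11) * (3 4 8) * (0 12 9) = (0 12 9)(3 4 8)(7 11) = [12, 1, 2, 4, 8, 5, 6, 11, 3, 0, 10, 7, 9]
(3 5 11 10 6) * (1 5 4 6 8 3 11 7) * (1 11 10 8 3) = (1 5 7 11 8)(3 4 6 10) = [0, 5, 2, 4, 6, 7, 10, 11, 1, 9, 3, 8]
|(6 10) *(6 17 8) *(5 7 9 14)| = 4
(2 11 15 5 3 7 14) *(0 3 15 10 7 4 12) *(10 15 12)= (0 3 4 10 7 14 2 11 15 5 12)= [3, 1, 11, 4, 10, 12, 6, 14, 8, 9, 7, 15, 0, 13, 2, 5]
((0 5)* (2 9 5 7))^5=(9)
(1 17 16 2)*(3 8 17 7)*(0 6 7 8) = (0 6 7 3)(1 8 17 16 2) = [6, 8, 1, 0, 4, 5, 7, 3, 17, 9, 10, 11, 12, 13, 14, 15, 2, 16]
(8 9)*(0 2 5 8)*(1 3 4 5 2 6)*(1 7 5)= (0 6 7 5 8 9)(1 3 4)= [6, 3, 2, 4, 1, 8, 7, 5, 9, 0]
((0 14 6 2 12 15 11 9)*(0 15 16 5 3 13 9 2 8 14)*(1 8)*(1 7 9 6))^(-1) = (1 14 8)(2 11 15 9 7 6 13 3 5 16 12)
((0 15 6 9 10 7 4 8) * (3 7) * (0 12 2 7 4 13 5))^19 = (0 4 5 3 13 10 7 9 2 6 12 15 8)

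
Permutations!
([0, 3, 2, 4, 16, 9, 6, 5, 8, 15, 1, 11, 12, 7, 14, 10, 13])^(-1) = (1 10 15 9 5 7 13 16 4 3)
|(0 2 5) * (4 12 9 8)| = |(0 2 5)(4 12 9 8)| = 12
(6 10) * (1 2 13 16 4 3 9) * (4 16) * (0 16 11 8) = (0 16 11 8)(1 2 13 4 3 9)(6 10) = [16, 2, 13, 9, 3, 5, 10, 7, 0, 1, 6, 8, 12, 4, 14, 15, 11]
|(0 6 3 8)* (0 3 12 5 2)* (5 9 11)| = 14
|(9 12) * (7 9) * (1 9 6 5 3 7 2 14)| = 20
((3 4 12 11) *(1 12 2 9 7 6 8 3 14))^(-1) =((1 12 11 14)(2 9 7 6 8 3 4))^(-1) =(1 14 11 12)(2 4 3 8 6 7 9)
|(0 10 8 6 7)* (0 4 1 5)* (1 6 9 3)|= 21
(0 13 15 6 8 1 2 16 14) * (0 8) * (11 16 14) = (0 13 15 6)(1 2 14 8)(11 16) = [13, 2, 14, 3, 4, 5, 0, 7, 1, 9, 10, 16, 12, 15, 8, 6, 11]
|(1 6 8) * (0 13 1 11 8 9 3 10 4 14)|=18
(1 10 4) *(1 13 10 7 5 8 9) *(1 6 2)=[0, 7, 1, 3, 13, 8, 2, 5, 9, 6, 4, 11, 12, 10]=(1 7 5 8 9 6 2)(4 13 10)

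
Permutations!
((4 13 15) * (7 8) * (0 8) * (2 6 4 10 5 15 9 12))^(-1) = ((0 8 7)(2 6 4 13 9 12)(5 15 10))^(-1) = (0 7 8)(2 12 9 13 4 6)(5 10 15)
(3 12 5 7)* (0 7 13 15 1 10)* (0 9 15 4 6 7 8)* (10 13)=(0 8)(1 13 4 6 7 3 12 5 10 9 15)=[8, 13, 2, 12, 6, 10, 7, 3, 0, 15, 9, 11, 5, 4, 14, 1]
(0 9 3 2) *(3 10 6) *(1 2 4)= [9, 2, 0, 4, 1, 5, 3, 7, 8, 10, 6]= (0 9 10 6 3 4 1 2)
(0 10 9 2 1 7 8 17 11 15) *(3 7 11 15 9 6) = (0 10 6 3 7 8 17 15)(1 11 9 2) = [10, 11, 1, 7, 4, 5, 3, 8, 17, 2, 6, 9, 12, 13, 14, 0, 16, 15]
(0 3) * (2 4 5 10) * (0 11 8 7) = (0 3 11 8 7)(2 4 5 10) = [3, 1, 4, 11, 5, 10, 6, 0, 7, 9, 2, 8]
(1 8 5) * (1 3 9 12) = (1 8 5 3 9 12) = [0, 8, 2, 9, 4, 3, 6, 7, 5, 12, 10, 11, 1]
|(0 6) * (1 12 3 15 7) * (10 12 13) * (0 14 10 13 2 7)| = 21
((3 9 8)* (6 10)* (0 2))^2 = (10)(3 8 9)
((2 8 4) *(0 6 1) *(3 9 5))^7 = (0 6 1)(2 8 4)(3 9 5)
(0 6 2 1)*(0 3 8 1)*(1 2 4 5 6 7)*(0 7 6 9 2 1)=[6, 3, 7, 8, 5, 9, 4, 0, 1, 2]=(0 6 4 5 9 2 7)(1 3 8)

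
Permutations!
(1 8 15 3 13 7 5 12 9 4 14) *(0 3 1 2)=(0 3 13 7 5 12 9 4 14 2)(1 8 15)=[3, 8, 0, 13, 14, 12, 6, 5, 15, 4, 10, 11, 9, 7, 2, 1]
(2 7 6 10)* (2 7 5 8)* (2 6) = [0, 1, 5, 3, 4, 8, 10, 2, 6, 9, 7] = (2 5 8 6 10 7)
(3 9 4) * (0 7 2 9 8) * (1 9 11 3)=(0 7 2 11 3 8)(1 9 4)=[7, 9, 11, 8, 1, 5, 6, 2, 0, 4, 10, 3]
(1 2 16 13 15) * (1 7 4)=[0, 2, 16, 3, 1, 5, 6, 4, 8, 9, 10, 11, 12, 15, 14, 7, 13]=(1 2 16 13 15 7 4)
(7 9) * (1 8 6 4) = [0, 8, 2, 3, 1, 5, 4, 9, 6, 7] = (1 8 6 4)(7 9)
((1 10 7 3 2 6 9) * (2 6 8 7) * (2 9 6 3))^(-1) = ((1 10 9)(2 8 7))^(-1) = (1 9 10)(2 7 8)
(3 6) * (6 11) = [0, 1, 2, 11, 4, 5, 3, 7, 8, 9, 10, 6] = (3 11 6)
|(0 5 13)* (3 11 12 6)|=12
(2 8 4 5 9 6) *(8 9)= [0, 1, 9, 3, 5, 8, 2, 7, 4, 6]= (2 9 6)(4 5 8)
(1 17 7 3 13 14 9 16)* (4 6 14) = [0, 17, 2, 13, 6, 5, 14, 3, 8, 16, 10, 11, 12, 4, 9, 15, 1, 7] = (1 17 7 3 13 4 6 14 9 16)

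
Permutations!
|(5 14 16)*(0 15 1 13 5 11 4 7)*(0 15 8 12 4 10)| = 13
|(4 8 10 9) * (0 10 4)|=6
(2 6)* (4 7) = [0, 1, 6, 3, 7, 5, 2, 4] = (2 6)(4 7)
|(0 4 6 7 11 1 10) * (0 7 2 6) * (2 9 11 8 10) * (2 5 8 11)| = |(0 4)(1 5 8 10 7 11)(2 6 9)| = 6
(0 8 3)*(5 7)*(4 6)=(0 8 3)(4 6)(5 7)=[8, 1, 2, 0, 6, 7, 4, 5, 3]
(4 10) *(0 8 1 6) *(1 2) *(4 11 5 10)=[8, 6, 1, 3, 4, 10, 0, 7, 2, 9, 11, 5]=(0 8 2 1 6)(5 10 11)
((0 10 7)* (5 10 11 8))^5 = (0 7 10 5 8 11)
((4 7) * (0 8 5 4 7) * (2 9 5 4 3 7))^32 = (0 4 8)(2 5 7 9 3)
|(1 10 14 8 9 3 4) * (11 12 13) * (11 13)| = 14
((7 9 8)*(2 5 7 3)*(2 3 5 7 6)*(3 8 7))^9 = ((2 3 8 5 6)(7 9))^9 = (2 6 5 8 3)(7 9)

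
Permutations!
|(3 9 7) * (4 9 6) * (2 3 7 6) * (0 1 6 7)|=6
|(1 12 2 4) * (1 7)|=5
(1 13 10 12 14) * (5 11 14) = (1 13 10 12 5 11 14) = [0, 13, 2, 3, 4, 11, 6, 7, 8, 9, 12, 14, 5, 10, 1]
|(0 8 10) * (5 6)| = |(0 8 10)(5 6)| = 6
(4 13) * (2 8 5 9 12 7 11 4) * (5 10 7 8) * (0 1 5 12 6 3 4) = (0 1 5 9 6 3 4 13 2 12 8 10 7 11) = [1, 5, 12, 4, 13, 9, 3, 11, 10, 6, 7, 0, 8, 2]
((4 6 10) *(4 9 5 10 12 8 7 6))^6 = ((5 10 9)(6 12 8 7))^6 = (6 8)(7 12)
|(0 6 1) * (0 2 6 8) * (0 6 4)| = |(0 8 6 1 2 4)| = 6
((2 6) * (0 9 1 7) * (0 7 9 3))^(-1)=((0 3)(1 9)(2 6))^(-1)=(0 3)(1 9)(2 6)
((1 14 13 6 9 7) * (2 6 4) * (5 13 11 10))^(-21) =((1 14 11 10 5 13 4 2 6 9 7))^(-21) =(1 14 11 10 5 13 4 2 6 9 7)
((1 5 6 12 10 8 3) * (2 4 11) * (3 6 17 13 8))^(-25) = (1 17 8 12 3 5 13 6 10)(2 11 4)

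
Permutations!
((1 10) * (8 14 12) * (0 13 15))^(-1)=((0 13 15)(1 10)(8 14 12))^(-1)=(0 15 13)(1 10)(8 12 14)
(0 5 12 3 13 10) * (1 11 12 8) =[5, 11, 2, 13, 4, 8, 6, 7, 1, 9, 0, 12, 3, 10] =(0 5 8 1 11 12 3 13 10)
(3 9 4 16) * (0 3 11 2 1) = (0 3 9 4 16 11 2 1) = [3, 0, 1, 9, 16, 5, 6, 7, 8, 4, 10, 2, 12, 13, 14, 15, 11]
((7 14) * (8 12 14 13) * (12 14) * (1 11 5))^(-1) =(1 5 11)(7 14 8 13)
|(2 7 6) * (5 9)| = 6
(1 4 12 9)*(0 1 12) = [1, 4, 2, 3, 0, 5, 6, 7, 8, 12, 10, 11, 9] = (0 1 4)(9 12)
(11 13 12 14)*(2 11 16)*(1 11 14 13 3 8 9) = [0, 11, 14, 8, 4, 5, 6, 7, 9, 1, 10, 3, 13, 12, 16, 15, 2] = (1 11 3 8 9)(2 14 16)(12 13)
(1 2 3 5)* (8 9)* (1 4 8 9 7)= (9)(1 2 3 5 4 8 7)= [0, 2, 3, 5, 8, 4, 6, 1, 7, 9]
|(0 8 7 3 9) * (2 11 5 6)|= |(0 8 7 3 9)(2 11 5 6)|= 20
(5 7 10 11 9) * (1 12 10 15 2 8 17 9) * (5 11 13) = (1 12 10 13 5 7 15 2 8 17 9 11) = [0, 12, 8, 3, 4, 7, 6, 15, 17, 11, 13, 1, 10, 5, 14, 2, 16, 9]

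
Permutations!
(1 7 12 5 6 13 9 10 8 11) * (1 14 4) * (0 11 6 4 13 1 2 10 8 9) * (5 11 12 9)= [12, 7, 10, 3, 2, 4, 1, 9, 6, 8, 5, 14, 11, 0, 13]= (0 12 11 14 13)(1 7 9 8 6)(2 10 5 4)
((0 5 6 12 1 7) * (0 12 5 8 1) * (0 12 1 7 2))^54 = (12)(0 2 1 7 8) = ((12)(0 8 7 1 2)(5 6))^54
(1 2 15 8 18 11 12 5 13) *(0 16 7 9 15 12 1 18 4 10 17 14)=[16, 2, 12, 3, 10, 13, 6, 9, 4, 15, 17, 1, 5, 18, 0, 8, 7, 14, 11]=(0 16 7 9 15 8 4 10 17 14)(1 2 12 5 13 18 11)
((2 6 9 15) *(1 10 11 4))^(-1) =(1 4 11 10)(2 15 9 6)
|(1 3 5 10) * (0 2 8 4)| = 4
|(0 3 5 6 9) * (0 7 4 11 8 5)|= 14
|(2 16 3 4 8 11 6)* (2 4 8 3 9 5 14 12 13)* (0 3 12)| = |(0 3 8 11 6 4 12 13 2 16 9 5 14)| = 13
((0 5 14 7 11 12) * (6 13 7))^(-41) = ((0 5 14 6 13 7 11 12))^(-41) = (0 12 11 7 13 6 14 5)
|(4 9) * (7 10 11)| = 6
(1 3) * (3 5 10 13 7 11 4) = (1 5 10 13 7 11 4 3) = [0, 5, 2, 1, 3, 10, 6, 11, 8, 9, 13, 4, 12, 7]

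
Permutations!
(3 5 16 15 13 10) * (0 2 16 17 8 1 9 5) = [2, 9, 16, 0, 4, 17, 6, 7, 1, 5, 3, 11, 12, 10, 14, 13, 15, 8] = (0 2 16 15 13 10 3)(1 9 5 17 8)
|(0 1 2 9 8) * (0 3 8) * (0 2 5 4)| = 4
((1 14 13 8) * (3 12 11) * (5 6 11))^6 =((1 14 13 8)(3 12 5 6 11))^6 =(1 13)(3 12 5 6 11)(8 14)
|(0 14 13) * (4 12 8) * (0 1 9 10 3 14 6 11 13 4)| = 12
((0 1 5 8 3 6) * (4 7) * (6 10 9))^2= (0 5 3 9)(1 8 10 6)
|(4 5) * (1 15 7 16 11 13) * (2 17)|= 6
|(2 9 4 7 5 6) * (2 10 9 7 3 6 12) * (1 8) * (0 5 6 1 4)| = |(0 5 12 2 7 6 10 9)(1 8 4 3)| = 8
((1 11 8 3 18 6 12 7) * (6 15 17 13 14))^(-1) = ((1 11 8 3 18 15 17 13 14 6 12 7))^(-1) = (1 7 12 6 14 13 17 15 18 3 8 11)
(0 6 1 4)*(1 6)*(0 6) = (0 1 4 6) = [1, 4, 2, 3, 6, 5, 0]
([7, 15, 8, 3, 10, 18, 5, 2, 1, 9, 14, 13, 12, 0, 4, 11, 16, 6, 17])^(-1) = (0 13 11 15 1 8 2 7)(4 14 10)(5 6 17 18)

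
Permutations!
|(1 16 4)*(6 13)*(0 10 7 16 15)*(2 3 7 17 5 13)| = |(0 10 17 5 13 6 2 3 7 16 4 1 15)| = 13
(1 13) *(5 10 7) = [0, 13, 2, 3, 4, 10, 6, 5, 8, 9, 7, 11, 12, 1] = (1 13)(5 10 7)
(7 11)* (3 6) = (3 6)(7 11) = [0, 1, 2, 6, 4, 5, 3, 11, 8, 9, 10, 7]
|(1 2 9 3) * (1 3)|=3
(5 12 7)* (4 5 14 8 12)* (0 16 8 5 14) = [16, 1, 2, 3, 14, 4, 6, 0, 12, 9, 10, 11, 7, 13, 5, 15, 8] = (0 16 8 12 7)(4 14 5)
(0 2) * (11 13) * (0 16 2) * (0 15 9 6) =[15, 1, 16, 3, 4, 5, 0, 7, 8, 6, 10, 13, 12, 11, 14, 9, 2] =(0 15 9 6)(2 16)(11 13)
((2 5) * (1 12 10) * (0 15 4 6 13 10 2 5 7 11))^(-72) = (0 10 11 13 7 6 2 4 12 15 1)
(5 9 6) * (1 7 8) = (1 7 8)(5 9 6) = [0, 7, 2, 3, 4, 9, 5, 8, 1, 6]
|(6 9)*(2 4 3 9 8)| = 6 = |(2 4 3 9 6 8)|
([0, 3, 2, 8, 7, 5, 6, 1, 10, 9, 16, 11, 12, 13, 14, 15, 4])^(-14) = [0, 1, 2, 3, 4, 5, 6, 7, 8, 9, 10, 11, 12, 13, 14, 15, 16]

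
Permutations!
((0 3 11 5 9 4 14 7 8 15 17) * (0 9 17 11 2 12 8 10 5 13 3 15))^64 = (4 14 7 10 5 17 9)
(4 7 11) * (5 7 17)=(4 17 5 7 11)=[0, 1, 2, 3, 17, 7, 6, 11, 8, 9, 10, 4, 12, 13, 14, 15, 16, 5]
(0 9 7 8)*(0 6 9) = (6 9 7 8) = [0, 1, 2, 3, 4, 5, 9, 8, 6, 7]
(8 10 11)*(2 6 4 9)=(2 6 4 9)(8 10 11)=[0, 1, 6, 3, 9, 5, 4, 7, 10, 2, 11, 8]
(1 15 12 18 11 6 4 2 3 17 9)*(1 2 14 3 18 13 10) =(1 15 12 13 10)(2 18 11 6 4 14 3 17 9) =[0, 15, 18, 17, 14, 5, 4, 7, 8, 2, 1, 6, 13, 10, 3, 12, 16, 9, 11]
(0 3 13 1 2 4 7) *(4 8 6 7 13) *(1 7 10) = (0 3 4 13 7)(1 2 8 6 10) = [3, 2, 8, 4, 13, 5, 10, 0, 6, 9, 1, 11, 12, 7]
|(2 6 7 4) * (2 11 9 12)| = 7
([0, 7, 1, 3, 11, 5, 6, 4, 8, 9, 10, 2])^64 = [0, 2, 11, 3, 7, 5, 6, 1, 8, 9, 10, 4]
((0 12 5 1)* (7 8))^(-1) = (0 1 5 12)(7 8)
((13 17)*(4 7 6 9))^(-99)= ((4 7 6 9)(13 17))^(-99)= (4 7 6 9)(13 17)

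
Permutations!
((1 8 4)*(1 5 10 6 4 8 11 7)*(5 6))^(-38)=(1 11 7)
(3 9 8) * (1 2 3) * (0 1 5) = (0 1 2 3 9 8 5) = [1, 2, 3, 9, 4, 0, 6, 7, 5, 8]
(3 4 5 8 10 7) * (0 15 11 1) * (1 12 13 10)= [15, 0, 2, 4, 5, 8, 6, 3, 1, 9, 7, 12, 13, 10, 14, 11]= (0 15 11 12 13 10 7 3 4 5 8 1)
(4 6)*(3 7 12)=(3 7 12)(4 6)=[0, 1, 2, 7, 6, 5, 4, 12, 8, 9, 10, 11, 3]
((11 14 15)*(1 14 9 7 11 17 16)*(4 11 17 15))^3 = (1 11 17 14 9 16 4 7)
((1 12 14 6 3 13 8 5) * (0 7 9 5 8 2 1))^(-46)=((0 7 9 5)(1 12 14 6 3 13 2))^(-46)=(0 9)(1 6 2 14 13 12 3)(5 7)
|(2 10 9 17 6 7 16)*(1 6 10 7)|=6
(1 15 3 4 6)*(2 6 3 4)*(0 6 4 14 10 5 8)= (0 6 1 15 14 10 5 8)(2 4 3)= [6, 15, 4, 2, 3, 8, 1, 7, 0, 9, 5, 11, 12, 13, 10, 14]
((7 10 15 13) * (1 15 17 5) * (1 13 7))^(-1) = ((1 15 7 10 17 5 13))^(-1) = (1 13 5 17 10 7 15)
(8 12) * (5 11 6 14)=(5 11 6 14)(8 12)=[0, 1, 2, 3, 4, 11, 14, 7, 12, 9, 10, 6, 8, 13, 5]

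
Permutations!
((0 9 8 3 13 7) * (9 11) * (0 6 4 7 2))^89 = ((0 11 9 8 3 13 2)(4 7 6))^89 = (0 13 8 11 2 3 9)(4 6 7)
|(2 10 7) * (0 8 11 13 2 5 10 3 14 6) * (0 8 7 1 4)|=42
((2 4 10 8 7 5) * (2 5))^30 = (10)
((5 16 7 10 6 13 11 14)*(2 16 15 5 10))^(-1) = ((2 16 7)(5 15)(6 13 11 14 10))^(-1) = (2 7 16)(5 15)(6 10 14 11 13)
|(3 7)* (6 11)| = |(3 7)(6 11)| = 2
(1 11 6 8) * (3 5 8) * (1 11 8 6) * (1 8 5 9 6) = (1 5)(3 9 6)(8 11) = [0, 5, 2, 9, 4, 1, 3, 7, 11, 6, 10, 8]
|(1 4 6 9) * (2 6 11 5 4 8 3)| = 6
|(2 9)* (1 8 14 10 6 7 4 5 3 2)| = |(1 8 14 10 6 7 4 5 3 2 9)| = 11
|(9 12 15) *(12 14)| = |(9 14 12 15)| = 4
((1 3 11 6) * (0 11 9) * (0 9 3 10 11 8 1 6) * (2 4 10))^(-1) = (0 11 10 4 2 1 8)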